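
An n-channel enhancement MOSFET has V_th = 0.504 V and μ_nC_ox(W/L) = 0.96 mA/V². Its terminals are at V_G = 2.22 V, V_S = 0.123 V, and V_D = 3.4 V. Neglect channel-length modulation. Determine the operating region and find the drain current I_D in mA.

V_GS = V_G − V_S = 2.22 − 0.123 = 2.1 V; V_DS = V_D − V_S = 3.4 − 0.123 = 3.28 V.
V_ov = V_GS − V_th = 2.1 − 0.504 = 1.59 V.
Since V_DS = 3.28 V ≥ V_ov = 1.59 V, the device is in saturation.
I_D = ½ k_n V_ov² = 0.5 × 0.96 × 1.59² = 1.22 mA.

Saturation; I_D = 1.22 mA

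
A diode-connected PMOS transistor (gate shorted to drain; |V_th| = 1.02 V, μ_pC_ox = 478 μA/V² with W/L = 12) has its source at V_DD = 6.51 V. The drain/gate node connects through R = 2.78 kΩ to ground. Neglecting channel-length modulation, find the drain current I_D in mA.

With gate tied to drain, V_SG = V_SD ≥ V_SG − |V_th|, so the device is in saturation.
k_p = μ_pC_ox · (W/L) = 5.736 mA/V².
KCL at the drain: ½ k_p (V_SG − |V_th|)² = (V_DD − V_SG)/R.
Let x = V_SG − 1.02. Then 7.97 x² + x − 5.49 = 0, giving x = 0.769 V (positive root), so V_SG = 1.79 V.
I_D = (V_DD − V_SG)/R = (6.51 − 1.79) / 2.78 = 1.7 mA.

I_D = 1.70 mA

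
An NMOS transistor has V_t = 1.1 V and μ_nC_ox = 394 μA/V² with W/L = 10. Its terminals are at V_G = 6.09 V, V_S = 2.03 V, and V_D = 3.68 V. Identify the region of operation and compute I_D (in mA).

V_GS = V_G − V_S = 6.09 − 2.03 = 4.06 V; V_DS = V_D − V_S = 3.68 − 2.03 = 1.65 V.
k_n = μ_nC_ox · (W/L) = 3.94 mA/V².
V_ov = V_GS − V_t = 4.06 − 1.1 = 2.96 V.
Since V_DS = 1.65 V < V_ov = 2.96 V, the device is in the triode region.
I_D = k_n [V_ov · V_DS − ½ V_DS²] = 3.94 × [2.96 × 1.65 − 0.5 × 1.65²] = 13.9 mA.

Triode; I_D = 13.9 mA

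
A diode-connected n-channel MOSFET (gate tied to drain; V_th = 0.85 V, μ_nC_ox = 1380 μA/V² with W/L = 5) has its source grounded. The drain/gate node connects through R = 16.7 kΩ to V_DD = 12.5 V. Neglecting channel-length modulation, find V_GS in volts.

V_GS = 1.29 V

With gate tied to drain, V_GS = V_DS ≥ V_GS − V_th, so the device is in saturation.
k_n = μ_nC_ox · (W/L) = 6.9 mA/V².
KCL at the drain: ½ k_n (V_GS − V_th)² = (V_DD − V_GS)/R.
Let x = V_GS − 0.85. Then 57.6 x² + x − 11.65 = 0, giving x = 0.441 V (positive root), so V_GS = 1.29 V.
I_D = (V_DD − V_GS)/R = (12.5 − 1.29) / 16.7 = 0.671 mA.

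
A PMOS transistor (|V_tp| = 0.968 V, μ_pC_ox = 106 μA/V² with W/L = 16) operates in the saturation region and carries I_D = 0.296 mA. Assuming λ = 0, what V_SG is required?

V_SG = 1.56 V

k_p = μ_pC_ox · (W/L) = 1.696 mA/V².
In saturation I_D = ½ k_p (V_SG − |V_tp|)², so V_SG − |V_tp| = √(2 I_D / k_p) = √(2 × 0.296 / 1.696) = 0.591 V.
V_SG = 0.968 + 0.591 = 1.56 V.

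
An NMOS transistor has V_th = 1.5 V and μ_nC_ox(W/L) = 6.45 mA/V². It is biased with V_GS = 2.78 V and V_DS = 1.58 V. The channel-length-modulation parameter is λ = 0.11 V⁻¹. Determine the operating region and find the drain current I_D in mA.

V_ov = V_GS − V_th = 2.78 − 1.5 = 1.28 V.
Since V_DS = 1.58 V ≥ V_ov = 1.28 V, the device is in saturation.
I_D = ½ k_n V_ov² (1 + λ V_DS) = 0.5 × 6.45 × 1.28² × (1 + 0.11 × 1.58) = 6.2 mA.

Saturation; I_D = 6.20 mA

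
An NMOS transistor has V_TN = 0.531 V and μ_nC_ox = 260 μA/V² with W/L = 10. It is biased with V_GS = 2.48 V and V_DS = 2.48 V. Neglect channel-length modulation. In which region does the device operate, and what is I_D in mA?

k_n = μ_nC_ox · (W/L) = 2.6 mA/V².
V_ov = V_GS − V_TN = 2.48 − 0.531 = 1.95 V.
Since V_DS = 2.48 V ≥ V_ov = 1.95 V, the device is in saturation.
I_D = ½ k_n V_ov² = 0.5 × 2.6 × 1.95² = 4.94 mA.

Saturation; I_D = 4.94 mA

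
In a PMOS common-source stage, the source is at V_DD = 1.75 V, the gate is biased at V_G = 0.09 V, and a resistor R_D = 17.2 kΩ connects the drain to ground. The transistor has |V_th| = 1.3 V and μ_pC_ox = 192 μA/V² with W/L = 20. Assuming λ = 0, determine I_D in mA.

I_D = 0.0972 mA

V_SG = V_DD − V_G = 1.75 − 0.09 = 1.66 V, so V_ov = 1.66 − 1.3 = 0.36 V.
k_p = μ_pC_ox · (W/L) = 3.84 mA/V².
Assume saturation: I_D = ½ k_p V_ov² = 0.5 × 3.84 × 0.36² = 0.249 mA, giving V_SD = V_DD − I_D R_D = 1.75 − 0.249 × 17.2 = -2.53 V.
But -2.53 V < V_ov = 0.36 V, so the device is actually in triode.
In triode I_D = k_p[V_ov V_SD − ½ V_SD²] and I_D = (V_DD − V_SD)/R_D. Equating: 33 V_SD² − 24.78 V_SD + 1.75 = 0, giving V_SD = 0.0789 V (the root below V_ov).
I_D = (1.75 − 0.0789) / 17.2 = 0.0972 mA.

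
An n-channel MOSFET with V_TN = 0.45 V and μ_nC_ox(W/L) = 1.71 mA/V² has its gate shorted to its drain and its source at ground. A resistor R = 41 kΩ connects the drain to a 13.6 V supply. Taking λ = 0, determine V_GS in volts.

With gate tied to drain, V_GS = V_DS ≥ V_GS − V_TN, so the device is in saturation.
KCL at the drain: ½ k_n (V_GS − V_TN)² = (V_DD − V_GS)/R.
Let x = V_GS − 0.45. Then 35.1 x² + x − 13.15 = 0, giving x = 0.598 V (positive root), so V_GS = 1.05 V.
I_D = (V_DD − V_GS)/R = (13.6 − 1.05) / 41 = 0.306 mA.

V_GS = 1.05 V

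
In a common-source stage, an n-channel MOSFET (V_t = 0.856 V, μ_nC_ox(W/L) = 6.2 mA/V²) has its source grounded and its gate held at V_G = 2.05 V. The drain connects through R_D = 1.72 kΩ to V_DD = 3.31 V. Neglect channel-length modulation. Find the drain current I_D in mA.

I_D = 1.77 mA

V_GS = V_G = 2.05 V, so V_ov = 2.05 − 0.856 = 1.19 V.
Assume saturation: I_D = ½ k_n V_ov² = 0.5 × 6.2 × 1.19² = 4.42 mA, giving V_DS = V_DD − I_D R_D = 3.31 − 4.42 × 1.72 = -4.29 V.
But -4.29 V < V_ov = 1.19 V, so the device is actually in triode.
In triode I_D = k_n[V_ov V_DS − ½ V_DS²] and I_D = (V_DD − V_DS)/R_D. Equating: 5.33 V_DS² − 13.73 V_DS + 3.31 = 0, giving V_DS = 0.269 V (the root below V_ov).
I_D = (3.31 − 0.269) / 1.72 = 1.77 mA.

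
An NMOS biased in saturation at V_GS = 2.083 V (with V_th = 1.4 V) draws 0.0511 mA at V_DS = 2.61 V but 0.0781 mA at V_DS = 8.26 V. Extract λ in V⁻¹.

λ = 0.124 V⁻¹

With V_GS fixed, I_D ∝ (1 + λ V_DS) in saturation, so I_D2/I_D1 = (1 + λ V_DS2)/(1 + λ V_DS1).
0.0781/0.0511 = 1.528 = (1 + 8.26 λ)/(1 + 2.61 λ).
Solving: λ (I_D1 V_DS2 − I_D2 V_DS1) = I_D2 − I_D1, so λ = (0.0781 − 0.0511) / (0.0511 × 8.26 − 0.0781 × 2.61) = 0.027 / 0.218 = 0.124 V⁻¹.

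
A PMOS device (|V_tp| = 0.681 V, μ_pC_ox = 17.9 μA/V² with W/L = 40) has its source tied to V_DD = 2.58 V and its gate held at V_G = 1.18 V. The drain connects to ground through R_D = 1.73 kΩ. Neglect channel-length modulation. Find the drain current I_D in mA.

I_D = 0.185 mA

V_SG = V_DD − V_G = 2.58 − 1.18 = 1.4 V, so V_ov = 1.4 − 0.681 = 0.719 V.
k_p = μ_pC_ox · (W/L) = 0.716 mA/V².
Assume saturation: I_D = ½ k_p V_ov² = 0.5 × 0.716 × 0.719² = 0.185 mA, giving V_SD = V_DD − I_D R_D = 2.58 − 0.185 × 1.73 = 2.26 V.
V_SD = 2.26 V ≥ V_ov = 0.719 V, confirming saturation.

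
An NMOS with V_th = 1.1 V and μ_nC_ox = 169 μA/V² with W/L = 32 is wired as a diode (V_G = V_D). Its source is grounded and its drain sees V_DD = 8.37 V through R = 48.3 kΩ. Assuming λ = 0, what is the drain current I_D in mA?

With gate tied to drain, V_GS = V_DS ≥ V_GS − V_th, so the device is in saturation.
k_n = μ_nC_ox · (W/L) = 5.408 mA/V².
KCL at the drain: ½ k_n (V_GS − V_th)² = (V_DD − V_GS)/R.
Let x = V_GS − 1.1. Then 131 x² + x − 7.27 = 0, giving x = 0.232 V (positive root), so V_GS = 1.33 V.
I_D = (V_DD − V_GS)/R = (8.37 − 1.33) / 48.3 = 0.146 mA.

I_D = 0.146 mA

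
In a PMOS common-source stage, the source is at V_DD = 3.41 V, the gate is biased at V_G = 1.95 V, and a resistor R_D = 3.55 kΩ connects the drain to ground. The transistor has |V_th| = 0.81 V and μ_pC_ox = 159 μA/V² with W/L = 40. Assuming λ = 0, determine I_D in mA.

V_SG = V_DD − V_G = 3.41 − 1.95 = 1.46 V, so V_ov = 1.46 − 0.81 = 0.65 V.
k_p = μ_pC_ox · (W/L) = 6.36 mA/V².
Assume saturation: I_D = ½ k_p V_ov² = 0.5 × 6.36 × 0.65² = 1.34 mA, giving V_SD = V_DD − I_D R_D = 3.41 − 1.34 × 3.55 = -1.36 V.
But -1.36 V < V_ov = 0.65 V, so the device is actually in triode.
In triode I_D = k_p[V_ov V_SD − ½ V_SD²] and I_D = (V_DD − V_SD)/R_D. Equating: 11.3 V_SD² − 15.68 V_SD + 3.41 = 0, giving V_SD = 0.27 V (the root below V_ov).
I_D = (3.41 − 0.27) / 3.55 = 0.884 mA.

I_D = 0.884 mA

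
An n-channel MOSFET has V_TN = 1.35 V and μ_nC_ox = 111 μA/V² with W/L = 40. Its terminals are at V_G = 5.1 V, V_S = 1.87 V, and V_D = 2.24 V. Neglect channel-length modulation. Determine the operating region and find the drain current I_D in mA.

V_GS = V_G − V_S = 5.1 − 1.87 = 3.23 V; V_DS = V_D − V_S = 2.24 − 1.87 = 0.37 V.
k_n = μ_nC_ox · (W/L) = 4.44 mA/V².
V_ov = V_GS − V_TN = 3.23 − 1.35 = 1.88 V.
Since V_DS = 0.37 V < V_ov = 1.88 V, the device is in the triode region.
I_D = k_n [V_ov · V_DS − ½ V_DS²] = 4.44 × [1.88 × 0.37 − 0.5 × 0.37²] = 2.78 mA.

Triode; I_D = 2.78 mA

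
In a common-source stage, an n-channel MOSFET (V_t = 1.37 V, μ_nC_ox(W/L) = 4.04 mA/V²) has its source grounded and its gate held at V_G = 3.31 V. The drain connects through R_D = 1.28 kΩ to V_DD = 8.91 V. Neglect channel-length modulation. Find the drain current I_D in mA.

V_GS = V_G = 3.31 V, so V_ov = 3.31 − 1.37 = 1.94 V.
Assume saturation: I_D = ½ k_n V_ov² = 0.5 × 4.04 × 1.94² = 7.6 mA, giving V_DS = V_DD − I_D R_D = 8.91 − 7.6 × 1.28 = -0.821 V.
But -0.821 V < V_ov = 1.94 V, so the device is actually in triode.
In triode I_D = k_n[V_ov V_DS − ½ V_DS²] and I_D = (V_DD − V_DS)/R_D. Equating: 2.59 V_DS² − 11.03 V_DS + 8.91 = 0, giving V_DS = 1.08 V (the root below V_ov).
I_D = (8.91 − 1.08) / 1.28 = 6.12 mA.

I_D = 6.12 mA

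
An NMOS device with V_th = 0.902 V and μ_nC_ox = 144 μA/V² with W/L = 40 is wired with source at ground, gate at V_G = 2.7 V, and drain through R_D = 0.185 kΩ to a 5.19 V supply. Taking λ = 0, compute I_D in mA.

I_D = 9.31 mA

V_GS = V_G = 2.7 V, so V_ov = 2.7 − 0.902 = 1.8 V.
k_n = μ_nC_ox · (W/L) = 5.76 mA/V².
Assume saturation: I_D = ½ k_n V_ov² = 0.5 × 5.76 × 1.8² = 9.31 mA, giving V_DS = V_DD − I_D R_D = 5.19 − 9.31 × 0.185 = 3.47 V.
V_DS = 3.47 V ≥ V_ov = 1.8 V, confirming saturation.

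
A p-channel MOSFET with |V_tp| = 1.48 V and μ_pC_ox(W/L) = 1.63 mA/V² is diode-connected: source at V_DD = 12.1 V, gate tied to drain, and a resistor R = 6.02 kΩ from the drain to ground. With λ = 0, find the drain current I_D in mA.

I_D = 1.54 mA

With gate tied to drain, V_SG = V_SD ≥ V_SG − |V_tp|, so the device is in saturation.
KCL at the drain: ½ k_p (V_SG − |V_tp|)² = (V_DD − V_SG)/R.
Let x = V_SG − 1.48. Then 4.91 x² + x − 10.62 = 0, giving x = 1.37 V (positive root), so V_SG = 2.85 V.
I_D = (V_DD − V_SG)/R = (12.1 − 2.85) / 6.02 = 1.54 mA.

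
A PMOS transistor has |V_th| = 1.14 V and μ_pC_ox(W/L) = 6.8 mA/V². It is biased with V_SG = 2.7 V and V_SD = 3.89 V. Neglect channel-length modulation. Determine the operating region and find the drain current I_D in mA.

V_ov = V_SG − |V_th| = 2.7 − 1.14 = 1.56 V.
Since V_SD = 3.89 V ≥ V_ov = 1.56 V, the device is in saturation.
I_D = ½ k_p V_ov² = 0.5 × 6.8 × 1.56² = 8.27 mA.

Saturation; I_D = 8.27 mA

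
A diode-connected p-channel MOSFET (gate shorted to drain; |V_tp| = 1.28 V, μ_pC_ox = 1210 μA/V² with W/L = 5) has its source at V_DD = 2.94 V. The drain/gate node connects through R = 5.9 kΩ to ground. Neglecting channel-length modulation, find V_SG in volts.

V_SG = 1.56 V

With gate tied to drain, V_SG = V_SD ≥ V_SG − |V_tp|, so the device is in saturation.
k_p = μ_pC_ox · (W/L) = 6.05 mA/V².
KCL at the drain: ½ k_p (V_SG − |V_tp|)² = (V_DD − V_SG)/R.
Let x = V_SG − 1.28. Then 17.8 x² + x − 1.66 = 0, giving x = 0.278 V (positive root), so V_SG = 1.56 V.
I_D = (V_DD − V_SG)/R = (2.94 − 1.56) / 5.9 = 0.234 mA.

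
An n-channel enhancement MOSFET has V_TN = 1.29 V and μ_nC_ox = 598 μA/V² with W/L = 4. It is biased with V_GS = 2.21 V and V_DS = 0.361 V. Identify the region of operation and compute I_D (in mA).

Triode; I_D = 0.639 mA

k_n = μ_nC_ox · (W/L) = 2.392 mA/V².
V_ov = V_GS − V_TN = 2.21 − 1.29 = 0.92 V.
Since V_DS = 0.361 V < V_ov = 0.92 V, the device is in the triode region.
I_D = k_n [V_ov · V_DS − ½ V_DS²] = 2.392 × [0.92 × 0.361 − 0.5 × 0.361²] = 0.639 mA.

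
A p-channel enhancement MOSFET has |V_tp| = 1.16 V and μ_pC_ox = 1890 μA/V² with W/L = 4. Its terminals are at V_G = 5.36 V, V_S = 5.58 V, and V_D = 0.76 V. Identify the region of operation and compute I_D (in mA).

Cutoff; I_D = 0 mA

V_SG = V_S − V_G = 5.58 − 5.36 = 0.22 V; V_SD = V_S − V_D = 5.58 − 0.76 = 4.82 V.
V_SG = 0.22 V < |V_tp| = 1.16 V, so the transistor is in cutoff.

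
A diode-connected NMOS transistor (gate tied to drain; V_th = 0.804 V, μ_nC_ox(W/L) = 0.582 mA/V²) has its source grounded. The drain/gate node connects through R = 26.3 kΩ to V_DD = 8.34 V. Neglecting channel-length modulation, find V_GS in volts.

V_GS = 1.73 V

With gate tied to drain, V_GS = V_DS ≥ V_GS − V_th, so the device is in saturation.
KCL at the drain: ½ k_n (V_GS − V_th)² = (V_DD − V_GS)/R.
Let x = V_GS − 0.804. Then 7.65 x² + x − 7.536 = 0, giving x = 0.929 V (positive root), so V_GS = 1.73 V.
I_D = (V_DD − V_GS)/R = (8.34 − 1.73) / 26.3 = 0.251 mA.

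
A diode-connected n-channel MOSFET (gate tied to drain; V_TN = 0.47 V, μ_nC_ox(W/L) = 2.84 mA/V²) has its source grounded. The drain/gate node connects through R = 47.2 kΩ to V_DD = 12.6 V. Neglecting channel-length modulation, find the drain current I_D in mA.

I_D = 0.248 mA

With gate tied to drain, V_GS = V_DS ≥ V_GS − V_TN, so the device is in saturation.
KCL at the drain: ½ k_n (V_GS − V_TN)² = (V_DD − V_GS)/R.
Let x = V_GS − 0.47. Then 67 x² + x − 12.13 = 0, giving x = 0.418 V (positive root), so V_GS = 0.888 V.
I_D = (V_DD − V_GS)/R = (12.6 − 0.888) / 47.2 = 0.248 mA.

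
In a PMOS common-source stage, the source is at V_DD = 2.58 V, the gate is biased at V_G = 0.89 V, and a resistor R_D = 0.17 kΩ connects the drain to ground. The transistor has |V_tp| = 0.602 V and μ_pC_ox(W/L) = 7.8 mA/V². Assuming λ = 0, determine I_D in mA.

V_SG = V_DD − V_G = 2.58 − 0.89 = 1.69 V, so V_ov = 1.69 − 0.602 = 1.09 V.
Assume saturation: I_D = ½ k_p V_ov² = 0.5 × 7.8 × 1.09² = 4.62 mA, giving V_SD = V_DD − I_D R_D = 2.58 − 4.62 × 0.17 = 1.8 V.
V_SD = 1.8 V ≥ V_ov = 1.09 V, confirming saturation.

I_D = 4.62 mA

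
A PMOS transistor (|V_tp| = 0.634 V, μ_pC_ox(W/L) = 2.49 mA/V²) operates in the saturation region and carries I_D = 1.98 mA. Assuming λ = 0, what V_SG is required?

V_SG = 1.90 V

In saturation I_D = ½ k_p (V_SG − |V_tp|)², so V_SG − |V_tp| = √(2 I_D / k_p) = √(2 × 1.98 / 2.49) = 1.26 V.
V_SG = 0.634 + 1.26 = 1.9 V.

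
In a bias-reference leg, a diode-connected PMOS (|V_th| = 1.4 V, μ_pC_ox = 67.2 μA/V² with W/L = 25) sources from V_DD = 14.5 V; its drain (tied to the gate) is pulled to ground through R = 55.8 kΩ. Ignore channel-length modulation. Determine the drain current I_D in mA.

With gate tied to drain, V_SG = V_SD ≥ V_SG − |V_th|, so the device is in saturation.
k_p = μ_pC_ox · (W/L) = 1.68 mA/V².
KCL at the drain: ½ k_p (V_SG − |V_th|)² = (V_DD − V_SG)/R.
Let x = V_SG − 1.4. Then 46.9 x² + x − 13.1 = 0, giving x = 0.518 V (positive root), so V_SG = 1.92 V.
I_D = (V_DD − V_SG)/R = (14.5 − 1.92) / 55.8 = 0.225 mA.

I_D = 0.225 mA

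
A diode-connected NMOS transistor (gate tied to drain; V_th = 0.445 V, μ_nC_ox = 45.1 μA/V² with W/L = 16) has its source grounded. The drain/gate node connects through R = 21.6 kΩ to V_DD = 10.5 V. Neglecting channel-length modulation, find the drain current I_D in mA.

I_D = 0.416 mA

With gate tied to drain, V_GS = V_DS ≥ V_GS − V_th, so the device is in saturation.
k_n = μ_nC_ox · (W/L) = 0.7216 mA/V².
KCL at the drain: ½ k_n (V_GS − V_th)² = (V_DD − V_GS)/R.
Let x = V_GS − 0.445. Then 7.79 x² + x − 10.05 = 0, giving x = 1.07 V (positive root), so V_GS = 1.52 V.
I_D = (V_DD − V_GS)/R = (10.5 − 1.52) / 21.6 = 0.416 mA.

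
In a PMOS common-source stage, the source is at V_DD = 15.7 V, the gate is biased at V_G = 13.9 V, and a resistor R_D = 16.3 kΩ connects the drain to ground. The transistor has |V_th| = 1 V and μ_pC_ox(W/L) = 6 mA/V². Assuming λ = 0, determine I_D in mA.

V_SG = V_DD − V_G = 15.7 − 13.9 = 1.8 V, so V_ov = 1.8 − 1 = 0.8 V.
Assume saturation: I_D = ½ k_p V_ov² = 0.5 × 6 × 0.8² = 1.92 mA, giving V_SD = V_DD − I_D R_D = 15.7 − 1.92 × 16.3 = -15.6 V.
But -15.6 V < V_ov = 0.8 V, so the device is actually in triode.
In triode I_D = k_p[V_ov V_SD − ½ V_SD²] and I_D = (V_DD − V_SD)/R_D. Equating: 48.9 V_SD² − 79.24 V_SD + 15.7 = 0, giving V_SD = 0.231 V (the root below V_ov).
I_D = (15.7 − 0.231) / 16.3 = 0.949 mA.

I_D = 0.949 mA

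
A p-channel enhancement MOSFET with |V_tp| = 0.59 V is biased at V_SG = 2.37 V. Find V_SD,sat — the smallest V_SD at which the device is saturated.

The boundary between triode and saturation is V_SD = V_SG − |V_tp| = V_ov.
V_ov = 2.37 − 0.59 = 1.78 V.

V_SD,sat = 1.78 V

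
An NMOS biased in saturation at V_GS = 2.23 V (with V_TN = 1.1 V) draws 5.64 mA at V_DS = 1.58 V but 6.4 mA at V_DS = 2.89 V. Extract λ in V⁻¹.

With V_GS fixed, I_D ∝ (1 + λ V_DS) in saturation, so I_D2/I_D1 = (1 + λ V_DS2)/(1 + λ V_DS1).
6.4/5.64 = 1.135 = (1 + 2.89 λ)/(1 + 1.58 λ).
Solving: λ (I_D1 V_DS2 − I_D2 V_DS1) = I_D2 − I_D1, so λ = (6.4 − 5.64) / (5.64 × 2.89 − 6.4 × 1.58) = 0.76 / 6.19 = 0.123 V⁻¹.

λ = 0.123 V⁻¹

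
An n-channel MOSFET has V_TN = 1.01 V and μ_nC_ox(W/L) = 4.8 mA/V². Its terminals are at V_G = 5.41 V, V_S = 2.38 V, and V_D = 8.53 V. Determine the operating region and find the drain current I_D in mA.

V_GS = V_G − V_S = 5.41 − 2.38 = 3.03 V; V_DS = V_D − V_S = 8.53 − 2.38 = 6.15 V.
V_ov = V_GS − V_TN = 3.03 − 1.01 = 2.02 V.
Since V_DS = 6.15 V ≥ V_ov = 2.02 V, the device is in saturation.
I_D = ½ k_n V_ov² = 0.5 × 4.8 × 2.02² = 9.79 mA.

Saturation; I_D = 9.79 mA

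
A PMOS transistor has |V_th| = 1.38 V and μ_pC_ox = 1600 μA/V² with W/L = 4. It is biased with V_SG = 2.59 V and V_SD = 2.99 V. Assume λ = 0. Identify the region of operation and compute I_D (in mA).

Saturation; I_D = 4.69 mA

k_p = μ_pC_ox · (W/L) = 6.4 mA/V².
V_ov = V_SG − |V_th| = 2.59 − 1.38 = 1.21 V.
Since V_SD = 2.99 V ≥ V_ov = 1.21 V, the device is in saturation.
I_D = ½ k_p V_ov² = 0.5 × 6.4 × 1.21² = 4.69 mA.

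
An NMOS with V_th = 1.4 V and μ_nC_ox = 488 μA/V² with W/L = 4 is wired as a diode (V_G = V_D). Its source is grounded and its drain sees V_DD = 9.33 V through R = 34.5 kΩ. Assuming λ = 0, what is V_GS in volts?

V_GS = 1.87 V

With gate tied to drain, V_GS = V_DS ≥ V_GS − V_th, so the device is in saturation.
k_n = μ_nC_ox · (W/L) = 1.952 mA/V².
KCL at the drain: ½ k_n (V_GS − V_th)² = (V_DD − V_GS)/R.
Let x = V_GS − 1.4. Then 33.7 x² + x − 7.93 = 0, giving x = 0.471 V (positive root), so V_GS = 1.87 V.
I_D = (V_DD − V_GS)/R = (9.33 − 1.87) / 34.5 = 0.216 mA.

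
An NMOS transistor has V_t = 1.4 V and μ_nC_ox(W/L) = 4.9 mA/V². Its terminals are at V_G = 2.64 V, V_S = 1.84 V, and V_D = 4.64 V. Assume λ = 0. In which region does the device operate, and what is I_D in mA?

V_GS = V_G − V_S = 2.64 − 1.84 = 0.8 V; V_DS = V_D − V_S = 4.64 − 1.84 = 2.8 V.
V_GS = 0.8 V < V_t = 1.4 V, so the transistor is in cutoff.

Cutoff; I_D = 0 mA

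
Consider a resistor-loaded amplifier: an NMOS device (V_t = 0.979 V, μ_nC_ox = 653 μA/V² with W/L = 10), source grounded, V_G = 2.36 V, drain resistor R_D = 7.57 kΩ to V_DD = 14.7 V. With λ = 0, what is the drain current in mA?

I_D = 1.91 mA

V_GS = V_G = 2.36 V, so V_ov = 2.36 − 0.979 = 1.38 V.
k_n = μ_nC_ox · (W/L) = 6.53 mA/V².
Assume saturation: I_D = ½ k_n V_ov² = 0.5 × 6.53 × 1.38² = 6.23 mA, giving V_DS = V_DD − I_D R_D = 14.7 − 6.23 × 7.57 = -32.4 V.
But -32.4 V < V_ov = 1.38 V, so the device is actually in triode.
In triode I_D = k_n[V_ov V_DS − ½ V_DS²] and I_D = (V_DD − V_DS)/R_D. Equating: 24.7 V_DS² − 69.27 V_DS + 14.7 = 0, giving V_DS = 0.231 V (the root below V_ov).
I_D = (14.7 − 0.231) / 7.57 = 1.91 mA.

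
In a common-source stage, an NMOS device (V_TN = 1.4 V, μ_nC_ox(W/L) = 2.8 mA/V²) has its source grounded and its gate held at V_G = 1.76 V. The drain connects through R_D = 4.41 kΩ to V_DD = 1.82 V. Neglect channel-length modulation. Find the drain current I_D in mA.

V_GS = V_G = 1.76 V, so V_ov = 1.76 − 1.4 = 0.36 V.
Assume saturation: I_D = ½ k_n V_ov² = 0.5 × 2.8 × 0.36² = 0.181 mA, giving V_DS = V_DD − I_D R_D = 1.82 − 0.181 × 4.41 = 1.02 V.
V_DS = 1.02 V ≥ V_ov = 0.36 V, confirming saturation.

I_D = 0.181 mA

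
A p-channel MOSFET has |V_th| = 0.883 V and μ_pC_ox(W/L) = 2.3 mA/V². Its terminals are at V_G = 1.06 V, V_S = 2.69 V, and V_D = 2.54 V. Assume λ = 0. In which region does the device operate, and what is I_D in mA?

Triode; I_D = 0.232 mA

V_SG = V_S − V_G = 2.69 − 1.06 = 1.63 V; V_SD = V_S − V_D = 2.69 − 2.54 = 0.15 V.
V_ov = V_SG − |V_th| = 1.63 − 0.883 = 0.747 V.
Since V_SD = 0.15 V < V_ov = 0.747 V, the device is in the triode region.
I_D = k_p [V_ov · V_SD − ½ V_SD²] = 2.3 × [0.747 × 0.15 − 0.5 × 0.15²] = 0.232 mA.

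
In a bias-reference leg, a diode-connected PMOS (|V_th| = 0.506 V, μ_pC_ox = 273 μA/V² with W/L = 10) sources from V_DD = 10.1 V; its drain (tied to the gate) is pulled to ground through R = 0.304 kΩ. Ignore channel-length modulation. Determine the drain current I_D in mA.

With gate tied to drain, V_SG = V_SD ≥ V_SG − |V_th|, so the device is in saturation.
k_p = μ_pC_ox · (W/L) = 2.73 mA/V².
KCL at the drain: ½ k_p (V_SG − |V_th|)² = (V_DD − V_SG)/R.
Let x = V_SG − 0.506. Then 0.415 x² + x − 9.594 = 0, giving x = 3.75 V (positive root), so V_SG = 4.26 V.
I_D = (V_DD − V_SG)/R = (10.1 − 4.26) / 0.304 = 19.2 mA.

I_D = 19.2 mA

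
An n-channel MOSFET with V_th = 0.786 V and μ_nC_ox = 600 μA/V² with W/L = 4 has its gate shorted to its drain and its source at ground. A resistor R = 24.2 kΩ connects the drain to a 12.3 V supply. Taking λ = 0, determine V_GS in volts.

With gate tied to drain, V_GS = V_DS ≥ V_GS − V_th, so the device is in saturation.
k_n = μ_nC_ox · (W/L) = 2.4 mA/V².
KCL at the drain: ½ k_n (V_GS − V_th)² = (V_DD − V_GS)/R.
Let x = V_GS − 0.786. Then 29 x² + x − 11.51 = 0, giving x = 0.613 V (positive root), so V_GS = 1.4 V.
I_D = (V_DD − V_GS)/R = (12.3 − 1.4) / 24.2 = 0.45 mA.

V_GS = 1.40 V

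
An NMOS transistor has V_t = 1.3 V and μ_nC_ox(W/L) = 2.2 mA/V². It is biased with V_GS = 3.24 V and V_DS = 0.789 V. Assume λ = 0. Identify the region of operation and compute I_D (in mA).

V_ov = V_GS − V_t = 3.24 − 1.3 = 1.94 V.
Since V_DS = 0.789 V < V_ov = 1.94 V, the device is in the triode region.
I_D = k_n [V_ov · V_DS − ½ V_DS²] = 2.2 × [1.94 × 0.789 − 0.5 × 0.789²] = 2.68 mA.

Triode; I_D = 2.68 mA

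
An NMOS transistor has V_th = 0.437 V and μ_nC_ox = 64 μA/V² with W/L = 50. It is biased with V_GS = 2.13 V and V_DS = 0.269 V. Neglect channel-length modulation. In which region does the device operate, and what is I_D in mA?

Triode; I_D = 1.34 mA

k_n = μ_nC_ox · (W/L) = 3.2 mA/V².
V_ov = V_GS − V_th = 2.13 − 0.437 = 1.69 V.
Since V_DS = 0.269 V < V_ov = 1.69 V, the device is in the triode region.
I_D = k_n [V_ov · V_DS − ½ V_DS²] = 3.2 × [1.69 × 0.269 − 0.5 × 0.269²] = 1.34 mA.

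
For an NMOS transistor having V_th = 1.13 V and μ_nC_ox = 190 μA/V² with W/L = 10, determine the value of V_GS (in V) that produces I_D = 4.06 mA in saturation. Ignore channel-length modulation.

k_n = μ_nC_ox · (W/L) = 1.9 mA/V².
In saturation I_D = ½ k_n (V_GS − V_th)², so V_GS − V_th = √(2 I_D / k_n) = √(2 × 4.06 / 1.9) = 2.07 V.
V_GS = 1.13 + 2.07 = 3.2 V.

V_GS = 3.20 V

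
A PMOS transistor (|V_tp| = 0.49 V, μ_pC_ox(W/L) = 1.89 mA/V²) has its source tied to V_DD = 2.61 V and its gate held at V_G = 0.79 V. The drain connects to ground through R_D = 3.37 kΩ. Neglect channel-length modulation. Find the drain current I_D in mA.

V_SG = V_DD − V_G = 2.61 − 0.79 = 1.82 V, so V_ov = 1.82 − 0.49 = 1.33 V.
Assume saturation: I_D = ½ k_p V_ov² = 0.5 × 1.89 × 1.33² = 1.67 mA, giving V_SD = V_DD − I_D R_D = 2.61 − 1.67 × 3.37 = -3.02 V.
But -3.02 V < V_ov = 1.33 V, so the device is actually in triode.
In triode I_D = k_p[V_ov V_SD − ½ V_SD²] and I_D = (V_DD − V_SD)/R_D. Equating: 3.18 V_SD² − 9.471 V_SD + 2.61 = 0, giving V_SD = 0.307 V (the root below V_ov).
I_D = (2.61 − 0.307) / 3.37 = 0.683 mA.

I_D = 0.683 mA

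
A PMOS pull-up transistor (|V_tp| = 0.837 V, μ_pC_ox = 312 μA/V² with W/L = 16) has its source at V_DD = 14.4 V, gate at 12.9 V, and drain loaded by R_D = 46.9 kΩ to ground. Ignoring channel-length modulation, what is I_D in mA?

V_SG = V_DD − V_G = 14.4 − 12.9 = 1.5 V, so V_ov = 1.5 − 0.837 = 0.663 V.
k_p = μ_pC_ox · (W/L) = 4.992 mA/V².
Assume saturation: I_D = ½ k_p V_ov² = 0.5 × 4.992 × 0.663² = 1.1 mA, giving V_SD = V_DD − I_D R_D = 14.4 − 1.1 × 46.9 = -37.1 V.
But -37.1 V < V_ov = 0.663 V, so the device is actually in triode.
In triode I_D = k_p[V_ov V_SD − ½ V_SD²] and I_D = (V_DD − V_SD)/R_D. Equating: 117 V_SD² − 156.2 V_SD + 14.4 = 0, giving V_SD = 0.0996 V (the root below V_ov).
I_D = (14.4 − 0.0996) / 46.9 = 0.305 mA.

I_D = 0.305 mA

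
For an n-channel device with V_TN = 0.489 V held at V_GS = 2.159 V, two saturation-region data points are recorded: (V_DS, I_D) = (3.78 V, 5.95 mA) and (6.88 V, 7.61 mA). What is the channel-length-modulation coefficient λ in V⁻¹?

λ = 0.136 V⁻¹

With V_GS fixed, I_D ∝ (1 + λ V_DS) in saturation, so I_D2/I_D1 = (1 + λ V_DS2)/(1 + λ V_DS1).
7.61/5.95 = 1.279 = (1 + 6.88 λ)/(1 + 3.78 λ).
Solving: λ (I_D1 V_DS2 − I_D2 V_DS1) = I_D2 − I_D1, so λ = (7.61 − 5.95) / (5.95 × 6.88 − 7.61 × 3.78) = 1.66 / 12.2 = 0.136 V⁻¹.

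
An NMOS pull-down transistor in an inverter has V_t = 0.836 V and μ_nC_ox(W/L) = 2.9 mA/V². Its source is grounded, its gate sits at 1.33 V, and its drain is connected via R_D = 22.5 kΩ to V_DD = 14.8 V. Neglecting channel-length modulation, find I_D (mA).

I_D = 0.354 mA

V_GS = V_G = 1.33 V, so V_ov = 1.33 − 0.836 = 0.494 V.
Assume saturation: I_D = ½ k_n V_ov² = 0.5 × 2.9 × 0.494² = 0.354 mA, giving V_DS = V_DD − I_D R_D = 14.8 − 0.354 × 22.5 = 6.84 V.
V_DS = 6.84 V ≥ V_ov = 0.494 V, confirming saturation.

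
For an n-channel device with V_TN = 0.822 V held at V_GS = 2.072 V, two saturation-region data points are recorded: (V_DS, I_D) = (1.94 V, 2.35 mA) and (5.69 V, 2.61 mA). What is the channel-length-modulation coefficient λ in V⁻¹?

With V_GS fixed, I_D ∝ (1 + λ V_DS) in saturation, so I_D2/I_D1 = (1 + λ V_DS2)/(1 + λ V_DS1).
2.61/2.35 = 1.111 = (1 + 5.69 λ)/(1 + 1.94 λ).
Solving: λ (I_D1 V_DS2 − I_D2 V_DS1) = I_D2 − I_D1, so λ = (2.61 − 2.35) / (2.35 × 5.69 − 2.61 × 1.94) = 0.26 / 8.31 = 0.0313 V⁻¹.

λ = 0.0313 V⁻¹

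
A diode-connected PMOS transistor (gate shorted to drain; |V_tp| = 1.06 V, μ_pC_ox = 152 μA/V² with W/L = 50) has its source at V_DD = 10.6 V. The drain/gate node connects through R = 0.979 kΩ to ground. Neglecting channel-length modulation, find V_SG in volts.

V_SG = 2.53 V

With gate tied to drain, V_SG = V_SD ≥ V_SG − |V_tp|, so the device is in saturation.
k_p = μ_pC_ox · (W/L) = 7.6 mA/V².
KCL at the drain: ½ k_p (V_SG − |V_tp|)² = (V_DD − V_SG)/R.
Let x = V_SG − 1.06. Then 3.72 x² + x − 9.54 = 0, giving x = 1.47 V (positive root), so V_SG = 2.53 V.
I_D = (V_DD − V_SG)/R = (10.6 − 2.53) / 0.979 = 8.24 mA.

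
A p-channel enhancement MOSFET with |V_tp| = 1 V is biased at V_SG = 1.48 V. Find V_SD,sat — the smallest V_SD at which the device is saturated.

V_SD,sat = 0.480 V

The boundary between triode and saturation is V_SD = V_SG − |V_tp| = V_ov.
V_ov = 1.48 − 1 = 0.48 V.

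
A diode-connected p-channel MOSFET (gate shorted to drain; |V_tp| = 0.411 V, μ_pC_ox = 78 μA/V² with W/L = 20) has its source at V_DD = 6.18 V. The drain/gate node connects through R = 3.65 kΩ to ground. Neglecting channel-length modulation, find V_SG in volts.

V_SG = 1.67 V

With gate tied to drain, V_SG = V_SD ≥ V_SG − |V_tp|, so the device is in saturation.
k_p = μ_pC_ox · (W/L) = 1.56 mA/V².
KCL at the drain: ½ k_p (V_SG − |V_tp|)² = (V_DD − V_SG)/R.
Let x = V_SG − 0.411. Then 2.85 x² + x − 5.769 = 0, giving x = 1.26 V (positive root), so V_SG = 1.67 V.
I_D = (V_DD − V_SG)/R = (6.18 − 1.67) / 3.65 = 1.24 mA.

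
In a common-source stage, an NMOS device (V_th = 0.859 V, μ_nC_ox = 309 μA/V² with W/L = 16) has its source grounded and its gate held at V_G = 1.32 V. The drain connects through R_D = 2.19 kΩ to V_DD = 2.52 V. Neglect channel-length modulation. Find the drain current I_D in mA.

I_D = 0.525 mA

V_GS = V_G = 1.32 V, so V_ov = 1.32 − 0.859 = 0.461 V.
k_n = μ_nC_ox · (W/L) = 4.944 mA/V².
Assume saturation: I_D = ½ k_n V_ov² = 0.5 × 4.944 × 0.461² = 0.525 mA, giving V_DS = V_DD − I_D R_D = 2.52 − 0.525 × 2.19 = 1.37 V.
V_DS = 1.37 V ≥ V_ov = 0.461 V, confirming saturation.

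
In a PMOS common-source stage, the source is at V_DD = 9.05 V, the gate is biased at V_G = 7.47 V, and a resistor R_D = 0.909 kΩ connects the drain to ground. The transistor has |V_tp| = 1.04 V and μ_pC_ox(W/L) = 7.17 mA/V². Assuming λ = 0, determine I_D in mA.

V_SG = V_DD − V_G = 9.05 − 7.47 = 1.58 V, so V_ov = 1.58 − 1.04 = 0.54 V.
Assume saturation: I_D = ½ k_p V_ov² = 0.5 × 7.17 × 0.54² = 1.05 mA, giving V_SD = V_DD − I_D R_D = 9.05 − 1.05 × 0.909 = 8.1 V.
V_SD = 8.1 V ≥ V_ov = 0.54 V, confirming saturation.

I_D = 1.05 mA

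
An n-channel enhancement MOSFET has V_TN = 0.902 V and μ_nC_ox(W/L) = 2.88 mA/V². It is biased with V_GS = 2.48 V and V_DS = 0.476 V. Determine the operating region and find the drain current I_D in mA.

V_ov = V_GS − V_TN = 2.48 − 0.902 = 1.58 V.
Since V_DS = 0.476 V < V_ov = 1.58 V, the device is in the triode region.
I_D = k_n [V_ov · V_DS − ½ V_DS²] = 2.88 × [1.58 × 0.476 − 0.5 × 0.476²] = 1.84 mA.

Triode; I_D = 1.84 mA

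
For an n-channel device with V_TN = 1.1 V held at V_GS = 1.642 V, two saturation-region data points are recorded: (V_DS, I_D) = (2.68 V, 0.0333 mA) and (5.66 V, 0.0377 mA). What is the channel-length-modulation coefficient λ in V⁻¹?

With V_GS fixed, I_D ∝ (1 + λ V_DS) in saturation, so I_D2/I_D1 = (1 + λ V_DS2)/(1 + λ V_DS1).
0.0377/0.0333 = 1.132 = (1 + 5.66 λ)/(1 + 2.68 λ).
Solving: λ (I_D1 V_DS2 − I_D2 V_DS1) = I_D2 − I_D1, so λ = (0.0377 − 0.0333) / (0.0333 × 5.66 − 0.0377 × 2.68) = 0.0044 / 0.0874 = 0.0503 V⁻¹.

λ = 0.0503 V⁻¹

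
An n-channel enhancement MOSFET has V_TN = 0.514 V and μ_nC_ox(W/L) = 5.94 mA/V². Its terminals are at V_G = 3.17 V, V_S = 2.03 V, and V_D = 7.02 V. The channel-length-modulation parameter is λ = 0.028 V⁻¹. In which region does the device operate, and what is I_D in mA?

V_GS = V_G − V_S = 3.17 − 2.03 = 1.14 V; V_DS = V_D − V_S = 7.02 − 2.03 = 4.99 V.
V_ov = V_GS − V_TN = 1.14 − 0.514 = 0.626 V.
Since V_DS = 4.99 V ≥ V_ov = 0.626 V, the device is in saturation.
I_D = ½ k_n V_ov² (1 + λ V_DS) = 0.5 × 5.94 × 0.626² × (1 + 0.028 × 4.99) = 1.33 mA.

Saturation; I_D = 1.33 mA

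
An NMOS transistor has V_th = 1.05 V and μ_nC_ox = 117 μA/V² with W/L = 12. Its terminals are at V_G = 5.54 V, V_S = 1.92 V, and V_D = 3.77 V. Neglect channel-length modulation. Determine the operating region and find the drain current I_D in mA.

Triode; I_D = 4.27 mA

V_GS = V_G − V_S = 5.54 − 1.92 = 3.62 V; V_DS = V_D − V_S = 3.77 − 1.92 = 1.85 V.
k_n = μ_nC_ox · (W/L) = 1.404 mA/V².
V_ov = V_GS − V_th = 3.62 − 1.05 = 2.57 V.
Since V_DS = 1.85 V < V_ov = 2.57 V, the device is in the triode region.
I_D = k_n [V_ov · V_DS − ½ V_DS²] = 1.404 × [2.57 × 1.85 − 0.5 × 1.85²] = 4.27 mA.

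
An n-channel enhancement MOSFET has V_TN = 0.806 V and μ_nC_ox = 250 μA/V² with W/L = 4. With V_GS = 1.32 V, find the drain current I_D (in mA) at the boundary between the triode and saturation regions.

I_D = 0.132 mA

At the boundary V_DS = V_ov = V_GS − V_TN = 1.32 − 0.806 = 0.514 V.
k_n = μ_nC_ox · (W/L) = 1 mA/V².
I_D = ½ k_n V_ov² = 0.5 × 1 × 0.514² = 0.132 mA.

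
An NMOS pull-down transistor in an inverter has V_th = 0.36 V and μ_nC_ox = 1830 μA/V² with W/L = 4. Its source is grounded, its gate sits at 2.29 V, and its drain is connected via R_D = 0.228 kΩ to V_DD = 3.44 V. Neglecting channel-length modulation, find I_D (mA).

V_GS = V_G = 2.29 V, so V_ov = 2.29 − 0.36 = 1.93 V.
k_n = μ_nC_ox · (W/L) = 7.32 mA/V².
Assume saturation: I_D = ½ k_n V_ov² = 0.5 × 7.32 × 1.93² = 13.6 mA, giving V_DS = V_DD − I_D R_D = 3.44 − 13.6 × 0.228 = 0.332 V.
But 0.332 V < V_ov = 1.93 V, so the device is actually in triode.
In triode I_D = k_n[V_ov V_DS − ½ V_DS²] and I_D = (V_DD − V_DS)/R_D. Equating: 0.834 V_DS² − 4.221 V_DS + 3.44 = 0, giving V_DS = 1.02 V (the root below V_ov).
I_D = (3.44 − 1.02) / 0.228 = 10.6 mA.

I_D = 10.6 mA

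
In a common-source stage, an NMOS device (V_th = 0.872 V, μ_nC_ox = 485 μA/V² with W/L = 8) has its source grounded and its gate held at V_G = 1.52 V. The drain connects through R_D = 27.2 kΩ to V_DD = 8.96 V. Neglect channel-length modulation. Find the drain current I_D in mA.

V_GS = V_G = 1.52 V, so V_ov = 1.52 − 0.872 = 0.648 V.
k_n = μ_nC_ox · (W/L) = 3.88 mA/V².
Assume saturation: I_D = ½ k_n V_ov² = 0.5 × 3.88 × 0.648² = 0.815 mA, giving V_DS = V_DD − I_D R_D = 8.96 − 0.815 × 27.2 = -13.2 V.
But -13.2 V < V_ov = 0.648 V, so the device is actually in triode.
In triode I_D = k_n[V_ov V_DS − ½ V_DS²] and I_D = (V_DD − V_DS)/R_D. Equating: 52.8 V_DS² − 69.39 V_DS + 8.96 = 0, giving V_DS = 0.145 V (the root below V_ov).
I_D = (8.96 − 0.145) / 27.2 = 0.324 mA.

I_D = 0.324 mA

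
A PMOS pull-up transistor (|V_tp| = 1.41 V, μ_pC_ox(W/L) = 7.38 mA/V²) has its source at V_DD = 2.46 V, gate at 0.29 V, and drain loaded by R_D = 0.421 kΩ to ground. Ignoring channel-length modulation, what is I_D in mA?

V_SG = V_DD − V_G = 2.46 − 0.29 = 2.17 V, so V_ov = 2.17 − 1.41 = 0.76 V.
Assume saturation: I_D = ½ k_p V_ov² = 0.5 × 7.38 × 0.76² = 2.13 mA, giving V_SD = V_DD − I_D R_D = 2.46 − 2.13 × 0.421 = 1.56 V.
V_SD = 1.56 V ≥ V_ov = 0.76 V, confirming saturation.

I_D = 2.13 mA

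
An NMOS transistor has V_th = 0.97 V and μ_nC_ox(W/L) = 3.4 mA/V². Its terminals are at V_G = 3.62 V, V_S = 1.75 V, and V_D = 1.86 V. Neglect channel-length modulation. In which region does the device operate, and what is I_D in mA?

Triode; I_D = 0.316 mA

V_GS = V_G − V_S = 3.62 − 1.75 = 1.87 V; V_DS = V_D − V_S = 1.86 − 1.75 = 0.11 V.
V_ov = V_GS − V_th = 1.87 − 0.97 = 0.9 V.
Since V_DS = 0.11 V < V_ov = 0.9 V, the device is in the triode region.
I_D = k_n [V_ov · V_DS − ½ V_DS²] = 3.4 × [0.9 × 0.11 − 0.5 × 0.11²] = 0.316 mA.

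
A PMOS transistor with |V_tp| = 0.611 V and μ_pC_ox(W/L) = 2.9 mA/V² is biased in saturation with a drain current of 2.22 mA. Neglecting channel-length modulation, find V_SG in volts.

V_SG = 1.85 V

In saturation I_D = ½ k_p (V_SG − |V_tp|)², so V_SG − |V_tp| = √(2 I_D / k_p) = √(2 × 2.22 / 2.9) = 1.24 V.
V_SG = 0.611 + 1.24 = 1.85 V.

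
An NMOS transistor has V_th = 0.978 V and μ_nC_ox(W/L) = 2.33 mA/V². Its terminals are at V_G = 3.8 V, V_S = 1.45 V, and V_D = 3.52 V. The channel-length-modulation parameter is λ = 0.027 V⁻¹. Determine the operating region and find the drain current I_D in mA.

V_GS = V_G − V_S = 3.8 − 1.45 = 2.35 V; V_DS = V_D − V_S = 3.52 − 1.45 = 2.07 V.
V_ov = V_GS − V_th = 2.35 − 0.978 = 1.37 V.
Since V_DS = 2.07 V ≥ V_ov = 1.37 V, the device is in saturation.
I_D = ½ k_n V_ov² (1 + λ V_DS) = 0.5 × 2.33 × 1.37² × (1 + 0.027 × 2.07) = 2.32 mA.

Saturation; I_D = 2.32 mA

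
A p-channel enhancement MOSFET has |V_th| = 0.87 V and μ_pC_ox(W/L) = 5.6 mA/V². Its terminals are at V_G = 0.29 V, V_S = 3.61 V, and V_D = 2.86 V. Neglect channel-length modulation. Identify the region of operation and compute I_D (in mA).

Triode; I_D = 8.71 mA

V_SG = V_S − V_G = 3.61 − 0.29 = 3.32 V; V_SD = V_S − V_D = 3.61 − 2.86 = 0.75 V.
V_ov = V_SG − |V_th| = 3.32 − 0.87 = 2.45 V.
Since V_SD = 0.75 V < V_ov = 2.45 V, the device is in the triode region.
I_D = k_p [V_ov · V_SD − ½ V_SD²] = 5.6 × [2.45 × 0.75 − 0.5 × 0.75²] = 8.71 mA.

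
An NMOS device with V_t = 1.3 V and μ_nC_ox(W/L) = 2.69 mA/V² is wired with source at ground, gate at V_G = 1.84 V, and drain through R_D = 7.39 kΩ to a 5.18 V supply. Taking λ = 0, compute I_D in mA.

V_GS = V_G = 1.84 V, so V_ov = 1.84 − 1.3 = 0.54 V.
Assume saturation: I_D = ½ k_n V_ov² = 0.5 × 2.69 × 0.54² = 0.392 mA, giving V_DS = V_DD − I_D R_D = 5.18 − 0.392 × 7.39 = 2.28 V.
V_DS = 2.28 V ≥ V_ov = 0.54 V, confirming saturation.

I_D = 0.392 mA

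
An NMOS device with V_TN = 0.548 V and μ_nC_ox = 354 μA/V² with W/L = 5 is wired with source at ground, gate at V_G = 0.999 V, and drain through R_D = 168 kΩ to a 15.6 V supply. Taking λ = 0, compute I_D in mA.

V_GS = V_G = 0.999 V, so V_ov = 0.999 − 0.548 = 0.451 V.
k_n = μ_nC_ox · (W/L) = 1.77 mA/V².
Assume saturation: I_D = ½ k_n V_ov² = 0.5 × 1.77 × 0.451² = 0.18 mA, giving V_DS = V_DD − I_D R_D = 15.6 − 0.18 × 168 = -14.6 V.
But -14.6 V < V_ov = 0.451 V, so the device is actually in triode.
In triode I_D = k_n[V_ov V_DS − ½ V_DS²] and I_D = (V_DD − V_DS)/R_D. Equating: 149 V_DS² − 135.1 V_DS + 15.6 = 0, giving V_DS = 0.136 V (the root below V_ov).
I_D = (15.6 − 0.136) / 168 = 0.092 mA.

I_D = 0.0920 mA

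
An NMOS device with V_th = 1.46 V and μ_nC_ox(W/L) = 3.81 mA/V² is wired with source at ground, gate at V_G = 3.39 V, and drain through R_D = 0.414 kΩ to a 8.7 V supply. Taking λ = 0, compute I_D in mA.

I_D = 7.10 mA

V_GS = V_G = 3.39 V, so V_ov = 3.39 − 1.46 = 1.93 V.
Assume saturation: I_D = ½ k_n V_ov² = 0.5 × 3.81 × 1.93² = 7.1 mA, giving V_DS = V_DD − I_D R_D = 8.7 − 7.1 × 0.414 = 5.76 V.
V_DS = 5.76 V ≥ V_ov = 1.93 V, confirming saturation.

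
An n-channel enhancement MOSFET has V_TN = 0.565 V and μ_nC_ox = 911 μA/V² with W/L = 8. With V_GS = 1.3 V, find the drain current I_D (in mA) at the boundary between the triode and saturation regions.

I_D = 1.97 mA

At the boundary V_DS = V_ov = V_GS − V_TN = 1.3 − 0.565 = 0.735 V.
k_n = μ_nC_ox · (W/L) = 7.288 mA/V².
I_D = ½ k_n V_ov² = 0.5 × 7.288 × 0.735² = 1.97 mA.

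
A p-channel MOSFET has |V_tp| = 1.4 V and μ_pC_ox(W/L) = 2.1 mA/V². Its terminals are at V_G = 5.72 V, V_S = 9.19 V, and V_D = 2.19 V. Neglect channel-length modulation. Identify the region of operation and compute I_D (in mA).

Saturation; I_D = 4.50 mA

V_SG = V_S − V_G = 9.19 − 5.72 = 3.47 V; V_SD = V_S − V_D = 9.19 − 2.19 = 7 V.
V_ov = V_SG − |V_tp| = 3.47 − 1.4 = 2.07 V.
Since V_SD = 7 V ≥ V_ov = 2.07 V, the device is in saturation.
I_D = ½ k_p V_ov² = 0.5 × 2.1 × 2.07² = 4.5 mA.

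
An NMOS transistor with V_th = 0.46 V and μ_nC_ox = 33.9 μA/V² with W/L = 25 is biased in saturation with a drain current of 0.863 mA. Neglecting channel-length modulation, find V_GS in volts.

k_n = μ_nC_ox · (W/L) = 0.8475 mA/V².
In saturation I_D = ½ k_n (V_GS − V_th)², so V_GS − V_th = √(2 I_D / k_n) = √(2 × 0.863 / 0.8475) = 1.43 V.
V_GS = 0.46 + 1.43 = 1.89 V.

V_GS = 1.89 V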